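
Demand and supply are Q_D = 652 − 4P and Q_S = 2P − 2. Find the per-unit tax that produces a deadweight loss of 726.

33

In inverse form: demand P = 163 − 0.25Q, supply P = 1 + 0.5Q.
Competitive equilibrium: 163 − 0.25Q = 1 + 0.5Q → Q* = 216, P* = 109.
A tax t gives ΔQ = t/0.75 and wedge t, so DWL = t²/1.5.
t²/1.5 = 726 → t² = 1089 → t = 33.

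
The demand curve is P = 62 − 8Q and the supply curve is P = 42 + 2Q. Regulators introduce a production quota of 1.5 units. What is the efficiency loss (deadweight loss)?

1.25

Competitive equilibrium: 62 − 8Q = 42 + 2Q → Q* = 2, P* = 46.
At Q = 1.5: demand price = 62 − 8·1.5 = 50; supply price = 42 + 2·1.5 = 45.
ΔQ = 2 − 1.5 = 0.5; wedge = 50 − 45 = 5.
Welfare loss = ½ × 0.5 × 5 = 1.25.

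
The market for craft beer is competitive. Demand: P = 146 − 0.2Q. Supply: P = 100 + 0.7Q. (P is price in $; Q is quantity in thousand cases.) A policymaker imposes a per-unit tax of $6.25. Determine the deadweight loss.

Competitive equilibrium: 146 − 0.2Q = 100 + 0.7Q → Q* = 51.1111, P* = 135.7778.
With the tax, the buyer price exceeds the seller price by 6.25: (146 − 0.2Q) − (100 + 0.7Q) = 6.25 → Q' = 44.1667.
ΔQ = 51.1111 − 44.1667 = 6.9444; the wedge equals the tax, 6.25.
DWL = ½ × 6.9444 × 6.25 = $21.70 thousand.

$21.70 thousand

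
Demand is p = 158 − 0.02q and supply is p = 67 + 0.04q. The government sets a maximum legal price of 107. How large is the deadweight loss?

Competitive equilibrium: 158 − 0.02q = 67 + 0.04q → q* = 1516.6667, p* = 127.6667.
At the ceiling p = 107, quantity supplied = (107 − 67)/0.04 = 1000.
Willingness to pay at q' = 1000: 158 − 0.02·1000 = 138.
Δq = 1516.6667 − 1000 = 516.6667; wedge = 138 − 107 = 31.
Welfare loss = ½ × 516.6667 × 31 = 8008.33.

8008.33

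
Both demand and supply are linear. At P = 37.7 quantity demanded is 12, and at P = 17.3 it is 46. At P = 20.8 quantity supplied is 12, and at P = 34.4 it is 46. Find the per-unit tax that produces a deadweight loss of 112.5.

15

Demand slope = (17.3 − 37.7)/(46 − 12) = −0.6, so P = 44.9 − 0.6Q.
Supply slope = (34.4 − 20.8)/(46 − 12) = 0.4, so P = 16 + 0.4Q.
Competitive equilibrium: 44.9 − 0.6Q = 16 + 0.4Q → Q* = 28.9, P* = 27.56.
A tax t gives ΔQ = t/1 and wedge t, so DWL = t²/2.
t²/2 = 112.5 → t² = 225 → t = 15.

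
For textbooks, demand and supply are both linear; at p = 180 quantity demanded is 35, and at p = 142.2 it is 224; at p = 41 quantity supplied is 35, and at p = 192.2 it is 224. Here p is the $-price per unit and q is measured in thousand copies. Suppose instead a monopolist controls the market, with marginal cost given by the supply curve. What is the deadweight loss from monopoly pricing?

Demand slope = (142.2 − 180)/(224 − 35) = −0.2, so p = 187 − 0.2q.
Supply slope = (192.2 − 41)/(224 − 35) = 0.8, so p = 13 + 0.8q.
Competitive equilibrium: 187 − 0.2q = 13 + 0.8q → q* = 174, p* = 152.2.
Marginal revenue: MR = 187 − 0.4q. Set MR = MC: 187 − 0.4q = 13 + 0.8q → q_m = 145.
Price p_m = 187 − 0.2·145 = 158; MC(q_m) = 13 + 0.8·145 = 129.
Competitive q* = 174, so Δq = 29; wedge = 158 − 129 = 29.
The triangle = ½ × 29 × 29 = $420.50 thousand.

$420.50 thousand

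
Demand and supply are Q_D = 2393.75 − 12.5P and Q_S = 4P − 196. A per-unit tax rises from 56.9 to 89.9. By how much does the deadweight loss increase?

In inverse form: demand P = 191.5 − 0.08Q, supply P = 49 + 0.25Q.
Competitive equilibrium: 191.5 − 0.08Q = 49 + 0.25Q → Q* = 431.8182, P* = 156.9545.
For a per-unit tax t: ΔQ = t/0.33, so DWL = ½·t·(t/0.33) = t²/0.66.
At t = 56.9: DWL = 4905.47. At t = 89.9: DWL = 12245.47.
Increase = 12245.47 − 4905.47 = 7340.

7340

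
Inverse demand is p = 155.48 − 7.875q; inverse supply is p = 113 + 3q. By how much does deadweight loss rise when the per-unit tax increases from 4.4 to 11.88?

Competitive equilibrium: 155.48 − 7.875q = 113 + 3q → q* = 3.9062, p* = 124.7186.
For a per-unit tax t: Δq = t/10.875, so DWL = ½·t·(t/10.875) = t²/21.75.
At t = 4.4: DWL = 0.89. At t = 11.88: DWL = 6.489.
Increase = 6.489 − 0.89 = 5.60.

5.60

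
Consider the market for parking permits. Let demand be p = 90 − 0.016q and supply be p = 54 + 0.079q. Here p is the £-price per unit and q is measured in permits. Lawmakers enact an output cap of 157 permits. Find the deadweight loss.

Competitive equilibrium: 90 − 0.016q = 54 + 0.079q → q* = 378.9474, p* = 83.9368.
At q = 157: demand price = 90 − 0.016·157 = 87.488; supply price = 54 + 0.079·157 = 66.403.
Δq = 378.9474 − 157 = 221.9474; wedge = 87.488 − 66.403 = 21.085.
Deadweight loss = ½ × 221.9474 × 21.085 = £2339.88.

£2339.88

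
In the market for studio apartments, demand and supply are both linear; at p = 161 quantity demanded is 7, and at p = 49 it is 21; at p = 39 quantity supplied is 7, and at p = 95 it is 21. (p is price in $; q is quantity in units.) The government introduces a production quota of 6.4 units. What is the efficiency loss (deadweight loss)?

$695.53

Demand slope = (49 − 161)/(21 − 7) = −8, so p = 217 − 8q.
Supply slope = (95 − 39)/(21 − 7) = 4, so p = 11 + 4q.
Competitive equilibrium: 217 − 8q = 11 + 4q → q* = 17.1667, p* = 79.6667.
At q = 6.4: demand price = 217 − 8·6.4 = 165.8; supply price = 11 + 4·6.4 = 36.6.
Δq = 17.1667 − 6.4 = 10.7667; wedge = 165.8 − 36.6 = 129.2.
DWL = ½ × 10.7667 × 129.2 = $695.53.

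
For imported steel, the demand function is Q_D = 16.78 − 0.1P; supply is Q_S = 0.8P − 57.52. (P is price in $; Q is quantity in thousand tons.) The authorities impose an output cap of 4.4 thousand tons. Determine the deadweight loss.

$95.69 thousand

In inverse form: demand P = 167.8 − 10Q, supply P = 71.9 + 1.25Q.
Competitive equilibrium: 167.8 − 10Q = 71.9 + 1.25Q → Q* = 8.5244, P* = 82.5556.
At Q = 4.4: demand price = 167.8 − 10·4.4 = 123.8; supply price = 71.9 + 1.25·4.4 = 77.4.
ΔQ = 8.5244 − 4.4 = 4.1244; wedge = 123.8 − 77.4 = 46.4.
Welfare loss = ½ × 4.1244 × 46.4 = $95.69 thousand.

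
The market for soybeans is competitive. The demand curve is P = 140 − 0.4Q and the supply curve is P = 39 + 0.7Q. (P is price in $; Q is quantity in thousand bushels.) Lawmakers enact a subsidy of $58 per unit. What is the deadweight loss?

Competitive equilibrium: 140 − 0.4Q = 39 + 0.7Q → Q* = 91.8182, P* = 103.2727.
The subsidy lowers effective supply by 58: P = 0.7Q − 19.
New quantity: 140 − 0.4Q = 0.7Q − 19 → Q' = 144.5455.
Overproduction ΔQ = 144.5455 − 91.8182 = 52.7273; wedge = subsidy = 58.
Deadweight loss = ½ × 52.7273 × 58 = $1529.09 thousand.

$1529.09 thousand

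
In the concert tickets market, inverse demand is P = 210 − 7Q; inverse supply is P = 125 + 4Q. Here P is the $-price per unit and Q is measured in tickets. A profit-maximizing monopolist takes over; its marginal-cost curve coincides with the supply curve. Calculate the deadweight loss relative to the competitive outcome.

Competitive equilibrium: 210 − 7Q = 125 + 4Q → Q* = 7.7273, P* = 155.9091.
Marginal revenue: MR = 210 − 14Q. Set MR = MC: 210 − 14Q = 125 + 4Q → Q_m = 4.7222.
Price P_m = 210 − 7·4.7222 = 176.9446; MC(Q_m) = 125 + 4·4.7222 = 143.8888.
Competitive Q* = 7.7273, so ΔQ = 3.0051; wedge = 176.9446 − 143.8888 = 33.0558.
Deadweight loss = ½ × 3.0051 × 33.0558 = $49.67.

$49.67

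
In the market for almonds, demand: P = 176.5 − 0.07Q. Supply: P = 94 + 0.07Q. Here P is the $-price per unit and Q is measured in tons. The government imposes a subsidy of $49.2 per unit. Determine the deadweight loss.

Competitive equilibrium: 176.5 − 0.07Q = 94 + 0.07Q → Q* = 589.2857, P* = 135.25.
The subsidy lowers effective supply by 49.2: P = 44.8 + 0.07Q.
New quantity: 176.5 − 0.07Q = 44.8 + 0.07Q → Q' = 940.7143.
Overproduction ΔQ = 940.7143 − 589.2857 = 351.4286; wedge = subsidy = 49.2.
DWL = ½ × 351.4286 × 49.2 = $8645.14.

$8645.14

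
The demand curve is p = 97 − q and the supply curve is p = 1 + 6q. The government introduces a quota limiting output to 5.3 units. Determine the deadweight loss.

Competitive equilibrium: 97 − q = 1 + 6q → q* = 13.7143, p* = 83.2857.
At q = 5.3: demand price = 97 − 1·5.3 = 91.7; supply price = 1 + 6·5.3 = 32.8.
Δq = 13.7143 − 5.3 = 8.4143; wedge = 91.7 − 32.8 = 58.9.
Deadweight loss = ½ × 8.4143 × 58.9 = 247.80.

247.80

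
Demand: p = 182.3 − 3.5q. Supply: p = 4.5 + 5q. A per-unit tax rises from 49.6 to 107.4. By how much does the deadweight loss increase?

533.80

Competitive equilibrium: 182.3 − 3.5q = 4.5 + 5q → q* = 20.9176, p* = 109.0882.
For a per-unit tax t: Δq = t/8.5, so DWL = ½·t·(t/8.5) = t²/17.
At t = 49.6: DWL = 144.715. At t = 107.4: DWL = 678.515.
Increase = 678.515 − 144.715 = 533.80.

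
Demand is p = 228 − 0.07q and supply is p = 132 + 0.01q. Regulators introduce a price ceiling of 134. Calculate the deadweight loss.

40000

Competitive equilibrium: 228 − 0.07q = 132 + 0.01q → q* = 1200, p* = 144.
At the ceiling p = 134, quantity supplied = (134 − 132)/0.01 = 200.
Willingness to pay at q' = 200: 228 − 0.07·200 = 214.
Δq = 1200 − 200 = 1000; wedge = 214 − 134 = 80.
Welfare loss = ½ × 1000 × 80 = 40000.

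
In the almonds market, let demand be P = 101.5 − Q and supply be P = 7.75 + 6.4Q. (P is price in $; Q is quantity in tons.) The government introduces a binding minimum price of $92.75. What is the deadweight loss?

$56.82

Competitive equilibrium: 101.5 − Q = 7.75 + 6.4Q → Q* = 12.6689, P* = 88.8311.
At the floor P = 92.75, quantity demanded = (101.5 − 92.75)/1 = 8.75.
Sellers' marginal cost at Q' = 8.75: 7.75 + 6.4·8.75 = 63.75.
ΔQ = 12.6689 − 8.75 = 3.9189; wedge = 92.75 − 63.75 = 29.
The triangle = ½ × 3.9189 × 29 = $56.82.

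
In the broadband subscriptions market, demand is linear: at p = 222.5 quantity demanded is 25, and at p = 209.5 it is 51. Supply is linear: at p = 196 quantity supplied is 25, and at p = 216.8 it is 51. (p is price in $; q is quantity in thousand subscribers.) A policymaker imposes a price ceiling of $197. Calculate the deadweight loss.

$237.99 thousand

Demand slope = (209.5 − 222.5)/(51 − 25) = −0.5, so p = 235 − 0.5q.
Supply slope = (216.8 − 196)/(51 − 25) = 0.8, so p = 176 + 0.8q.
Competitive equilibrium: 235 − 0.5q = 176 + 0.8q → q* = 45.3846, p* = 212.3077.
At the ceiling p = 197, quantity supplied = (197 − 176)/0.8 = 26.25.
Willingness to pay at q' = 26.25: 235 − 0.5·26.25 = 221.875.
Δq = 45.3846 − 26.25 = 19.1346; wedge = 221.875 − 197 = 24.875.
Deadweight loss = ½ × 19.1346 × 24.875 = $237.99 thousand.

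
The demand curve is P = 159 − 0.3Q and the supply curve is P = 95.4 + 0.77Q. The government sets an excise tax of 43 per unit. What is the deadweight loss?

Competitive equilibrium: 159 − 0.3Q = 95.4 + 0.77Q → Q* = 59.4393, P* = 141.1682.
With the tax, the buyer price exceeds the seller price by 43: (159 − 0.3Q) − (95.4 + 0.77Q) = 43 → Q' = 19.2523.
ΔQ = 59.4393 − 19.2523 = 40.187; the wedge equals the tax, 43.
DWL = ½ × 40.187 × 43 = 864.02.

864.02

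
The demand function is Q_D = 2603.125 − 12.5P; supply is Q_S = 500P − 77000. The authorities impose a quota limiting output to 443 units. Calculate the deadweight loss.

In inverse form: demand P = 208.25 − 0.08Q, supply P = 154 + 0.002Q.
Competitive equilibrium: 208.25 − 0.08Q = 154 + 0.002Q → Q* = 661.5854, P* = 155.3232.
At Q = 443: demand price = 208.25 − 0.08·443 = 172.81; supply price = 154 + 0.002·443 = 154.886.
ΔQ = 661.5854 − 443 = 218.5854; wedge = 172.81 − 154.886 = 17.924.
Welfare loss = ½ × 218.5854 × 17.924 = 1958.96.

1958.96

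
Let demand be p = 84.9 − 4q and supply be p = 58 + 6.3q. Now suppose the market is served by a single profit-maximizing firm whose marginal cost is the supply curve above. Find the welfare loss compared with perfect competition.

2.75

Competitive equilibrium: 84.9 − 4q = 58 + 6.3q → q* = 2.6117, p* = 74.4534.
Marginal revenue: MR = 84.9 − 8q. Set MR = MC: 84.9 − 8q = 58 + 6.3q → q_m = 1.8811.
Price p_m = 84.9 − 4·1.8811 = 77.3756; MC(q_m) = 58 + 6.3·1.8811 = 69.8509.
Competitive q* = 2.6117, so Δq = 0.7306; wedge = 77.3756 − 69.8509 = 7.5247.
Welfare loss = ½ × 0.7306 × 7.5247 = 2.75.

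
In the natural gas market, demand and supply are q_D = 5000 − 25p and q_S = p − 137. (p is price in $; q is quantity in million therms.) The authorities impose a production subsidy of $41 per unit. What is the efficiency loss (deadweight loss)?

$808.17 million

In inverse form: demand p = 200 − 0.04q, supply p = 137 + q.
Competitive equilibrium: 200 − 0.04q = 137 + q → q* = 60.5769, p* = 197.5769.
The subsidy lowers effective supply by 41: p = 96 + q.
New quantity: 200 − 0.04q = 96 + q → q' = 100.
Overproduction Δq = 100 − 60.5769 = 39.4231; wedge = subsidy = 41.
Deadweight loss = ½ × 39.4231 × 41 = $808.17 million.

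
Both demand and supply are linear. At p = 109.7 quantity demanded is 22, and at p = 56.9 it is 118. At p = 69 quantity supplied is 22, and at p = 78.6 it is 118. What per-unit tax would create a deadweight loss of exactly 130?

Demand slope = (56.9 − 109.7)/(118 − 22) = −0.55, so p = 121.8 − 0.55q.
Supply slope = (78.6 − 69)/(118 − 22) = 0.1, so p = 66.8 + 0.1q.
Competitive equilibrium: 121.8 − 0.55q = 66.8 + 0.1q → q* = 84.6154, p* = 75.2615.
A tax t gives Δq = t/0.65 and wedge t, so DWL = t²/1.3.
t²/1.3 = 130 → t² = 169 → t = 13.

13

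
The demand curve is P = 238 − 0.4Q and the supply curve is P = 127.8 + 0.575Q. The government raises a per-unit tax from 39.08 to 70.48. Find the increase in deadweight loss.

1764.20

Competitive equilibrium: 238 − 0.4Q = 127.8 + 0.575Q → Q* = 113.0256, P* = 192.7897.
For a per-unit tax t: ΔQ = t/0.975, so DWL = ½·t·(t/0.975) = t²/1.95.
At t = 39.08: DWL = 783.203. At t = 70.48: DWL = 2547.4.
Increase = 2547.4 − 783.203 = 1764.20.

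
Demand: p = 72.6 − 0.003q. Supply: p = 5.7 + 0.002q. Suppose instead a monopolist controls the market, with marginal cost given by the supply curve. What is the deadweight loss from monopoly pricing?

Competitive equilibrium: 72.6 − 0.003q = 5.7 + 0.002q → q* = 13380, p* = 32.46.
Marginal revenue: MR = 72.6 − 0.006q. Set MR = MC: 72.6 − 0.006q = 5.7 + 0.002q → q_m = 8362.5.
Price p_m = 72.6 − 0.003·8362.5 = 47.5125; MC(q_m) = 5.7 + 0.002·8362.5 = 22.425.
Competitive q* = 13380, so Δq = 5017.5; wedge = 47.5125 − 22.425 = 25.0875.
Welfare loss = ½ × 5017.5 × 25.0875 = 62938.27.

62938.27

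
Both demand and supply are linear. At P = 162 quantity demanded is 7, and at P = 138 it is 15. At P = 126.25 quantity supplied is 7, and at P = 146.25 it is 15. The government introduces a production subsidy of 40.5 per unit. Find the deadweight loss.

149.11

Demand slope = (138 − 162)/(15 − 7) = −3, so P = 183 − 3Q.
Supply slope = (146.25 − 126.25)/(15 − 7) = 2.5, so P = 108.75 + 2.5Q.
Competitive equilibrium: 183 − 3Q = 108.75 + 2.5Q → Q* = 13.5, P* = 142.5.
The subsidy lowers effective supply by 40.5: P = 68.25 + 2.5Q.
New quantity: 183 − 3Q = 68.25 + 2.5Q → Q' = 20.8636.
Overproduction ΔQ = 20.8636 − 13.5 = 7.3636; wedge = subsidy = 40.5.
Deadweight loss = ½ × 7.3636 × 40.5 = 149.11.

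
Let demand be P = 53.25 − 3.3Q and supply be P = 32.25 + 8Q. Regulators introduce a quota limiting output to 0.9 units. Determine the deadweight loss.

Competitive equilibrium: 53.25 − 3.3Q = 32.25 + 8Q → Q* = 1.8584, P* = 47.1173.
At Q = 0.9: demand price = 53.25 − 3.3·0.9 = 50.28; supply price = 32.25 + 8·0.9 = 39.45.
ΔQ = 1.8584 − 0.9 = 0.9584; wedge = 50.28 − 39.45 = 10.83.
Deadweight loss = ½ × 0.9584 × 10.83 = 5.19.

5.19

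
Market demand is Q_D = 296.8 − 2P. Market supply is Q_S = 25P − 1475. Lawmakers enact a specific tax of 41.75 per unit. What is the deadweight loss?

1613.95

In inverse form: demand P = 148.4 − 0.5Q, supply P = 59 + 0.04Q.
Competitive equilibrium: 148.4 − 0.5Q = 59 + 0.04Q → Q* = 165.5556, P* = 65.6222.
With the tax, the buyer price exceeds the seller price by 41.75: (148.4 − 0.5Q) − (59 + 0.04Q) = 41.75 → Q' = 88.2407.
ΔQ = 165.5556 − 88.2407 = 77.3149; the wedge equals the tax, 41.75.
DWL = ½ × 77.3149 × 41.75 = 1613.95.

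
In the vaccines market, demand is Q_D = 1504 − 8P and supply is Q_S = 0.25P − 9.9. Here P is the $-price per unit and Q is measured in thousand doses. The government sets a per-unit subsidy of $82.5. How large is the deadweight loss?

In inverse form: demand P = 188 − 0.125Q, supply P = 39.6 + 4Q.
Competitive equilibrium: 188 − 0.125Q = 39.6 + 4Q → Q* = 35.9758, P* = 183.503.
The subsidy lowers effective supply by 82.5: P = 4Q − 42.9.
New quantity: 188 − 0.125Q = 4Q − 42.9 → Q' = 55.9758.
Overproduction ΔQ = 55.9758 − 35.9758 = 20; wedge = subsidy = 82.5.
DWL = ½ × 20 × 82.5 = $825 thousand.

$825 thousand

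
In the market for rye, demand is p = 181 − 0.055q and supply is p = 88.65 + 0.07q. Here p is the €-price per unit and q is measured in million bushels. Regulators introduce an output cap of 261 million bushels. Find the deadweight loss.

€14268.30 million

Competitive equilibrium: 181 − 0.055q = 88.65 + 0.07q → q* = 738.8, p* = 140.366.
At q = 261: demand price = 181 − 0.055·261 = 166.645; supply price = 88.65 + 0.07·261 = 106.92.
Δq = 738.8 − 261 = 477.8; wedge = 166.645 − 106.92 = 59.725.
Deadweight loss = ½ × 477.8 × 59.725 = €14268.30 million.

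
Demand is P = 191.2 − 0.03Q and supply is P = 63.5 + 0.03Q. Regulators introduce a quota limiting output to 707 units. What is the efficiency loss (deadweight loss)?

Competitive equilibrium: 191.2 − 0.03Q = 63.5 + 0.03Q → Q* = 2128.3333, P* = 127.35.
At Q = 707: demand price = 191.2 − 0.03·707 = 169.99; supply price = 63.5 + 0.03·707 = 84.71.
ΔQ = 2128.3333 − 707 = 1421.3333; wedge = 169.99 − 84.71 = 85.28.
Welfare loss = ½ × 1421.3333 × 85.28 = 60605.65.

60605.65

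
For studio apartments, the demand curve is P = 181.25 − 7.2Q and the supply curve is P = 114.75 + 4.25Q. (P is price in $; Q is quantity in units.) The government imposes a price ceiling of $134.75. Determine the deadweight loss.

$6.95

Competitive equilibrium: 181.25 − 7.2Q = 114.75 + 4.25Q → Q* = 5.8079, P* = 139.4334.
At the ceiling P = 134.75, quantity supplied = (134.75 − 114.75)/4.25 = 4.7059.
Willingness to pay at Q' = 4.7059: 181.25 − 7.2·4.7059 = 147.3675.
ΔQ = 5.8079 − 4.7059 = 1.102; wedge = 147.3675 − 134.75 = 12.6175.
Welfare loss = ½ × 1.102 × 12.6175 = $6.95.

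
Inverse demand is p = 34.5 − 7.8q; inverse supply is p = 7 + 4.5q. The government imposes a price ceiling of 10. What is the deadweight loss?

15.14

Competitive equilibrium: 34.5 − 7.8q = 7 + 4.5q → q* = 2.2358, p* = 17.061.
At the ceiling p = 10, quantity supplied = (10 − 7)/4.5 = 0.6667.
Willingness to pay at q' = 0.6667: 34.5 − 7.8·0.6667 = 29.2997.
Δq = 2.2358 − 0.6667 = 1.5691; wedge = 29.2997 − 10 = 19.2997.
Deadweight loss = ½ × 1.5691 × 19.2997 = 15.14.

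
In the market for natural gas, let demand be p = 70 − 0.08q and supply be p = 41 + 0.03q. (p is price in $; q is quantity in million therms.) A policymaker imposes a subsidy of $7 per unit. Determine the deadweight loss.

Competitive equilibrium: 70 − 0.08q = 41 + 0.03q → q* = 263.6364, p* = 48.9091.
The subsidy lowers effective supply by 7: p = 34 + 0.03q.
New quantity: 70 − 0.08q = 34 + 0.03q → q' = 327.2727.
Overproduction Δq = 327.2727 − 263.6364 = 63.6363; wedge = subsidy = 7.
DWL = ½ × 63.6363 × 7 = $222.73 million.

$222.73 million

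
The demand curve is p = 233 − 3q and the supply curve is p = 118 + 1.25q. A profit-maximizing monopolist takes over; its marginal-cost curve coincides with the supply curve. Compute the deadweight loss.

266.41

Competitive equilibrium: 233 − 3q = 118 + 1.25q → q* = 27.05882, p* = 151.82353.
Marginal revenue: MR = 233 − 6q. Set MR = MC: 233 − 6q = 118 + 1.25q → q_m = 15.86207.
Price p_m = 233 − 3·15.86207 = 185.41379; MC(q_m) = 118 + 1.25·15.86207 = 137.82759.
Competitive q* = 27.05882, so Δq = 11.19675; wedge = 185.41379 − 137.82759 = 47.5862.
Welfare loss = ½ × 11.19675 × 47.5862 = 266.41.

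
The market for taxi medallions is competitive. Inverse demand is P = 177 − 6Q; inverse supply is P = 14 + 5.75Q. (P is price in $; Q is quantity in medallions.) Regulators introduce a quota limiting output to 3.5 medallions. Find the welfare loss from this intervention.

$632.06

Competitive equilibrium: 177 − 6Q = 14 + 5.75Q → Q* = 13.8723, P* = 93.766.
At Q = 3.5: demand price = 177 − 6·3.5 = 156; supply price = 14 + 5.75·3.5 = 34.125.
ΔQ = 13.8723 − 3.5 = 10.3723; wedge = 156 − 34.125 = 121.875.
Welfare loss = ½ × 10.3723 × 121.875 = $632.06.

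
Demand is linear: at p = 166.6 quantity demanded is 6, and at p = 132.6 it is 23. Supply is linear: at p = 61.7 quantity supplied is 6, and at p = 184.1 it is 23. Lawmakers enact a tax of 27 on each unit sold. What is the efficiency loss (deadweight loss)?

Demand slope = (132.6 − 166.6)/(23 − 6) = −2, so p = 178.6 − 2q.
Supply slope = (184.1 − 61.7)/(23 − 6) = 7.2, so p = 18.5 + 7.2q.
Competitive equilibrium: 178.6 − 2q = 18.5 + 7.2q → q* = 17.4022, p* = 143.7957.
With the tax, the buyer price exceeds the seller price by 27: (178.6 − 2q) − (18.5 + 7.2q) = 27 → q' = 14.4674.
Δq = 17.4022 − 14.4674 = 2.9348; the wedge equals the tax, 27.
Welfare loss = ½ × 2.9348 × 27 = 39.62.

39.62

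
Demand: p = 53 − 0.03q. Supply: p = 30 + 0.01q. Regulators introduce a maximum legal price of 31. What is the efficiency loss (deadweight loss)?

4512.50

Competitive equilibrium: 53 − 0.03q = 30 + 0.01q → q* = 575, p* = 35.75.
At the ceiling p = 31, quantity supplied = (31 − 30)/0.01 = 100.
Willingness to pay at q' = 100: 53 − 0.03·100 = 50.
Δq = 575 − 100 = 475; wedge = 50 − 31 = 19.
Welfare loss = ½ × 475 × 19 = 4512.50.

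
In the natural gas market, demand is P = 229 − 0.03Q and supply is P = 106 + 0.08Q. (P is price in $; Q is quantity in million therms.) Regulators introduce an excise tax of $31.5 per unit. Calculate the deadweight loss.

$4510.23 million

Competitive equilibrium: 229 − 0.03Q = 106 + 0.08Q → Q* = 1118.1818, P* = 195.4545.
With the tax, the buyer price exceeds the seller price by 31.5: (229 − 0.03Q) − (106 + 0.08Q) = 31.5 → Q' = 831.8182.
ΔQ = 1118.1818 − 831.8182 = 286.3636; the wedge equals the tax, 31.5.
The triangle = ½ × 286.3636 × 31.5 = $4510.23 million.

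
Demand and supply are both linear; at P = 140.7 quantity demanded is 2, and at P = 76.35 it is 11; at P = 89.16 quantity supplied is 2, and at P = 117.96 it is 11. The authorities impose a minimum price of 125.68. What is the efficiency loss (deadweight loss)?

Demand slope = (76.35 − 140.7)/(11 − 2) = −7.15, so P = 155 − 7.15Q.
Supply slope = (117.96 − 89.16)/(11 − 2) = 3.2, so P = 82.76 + 3.2Q.
Competitive equilibrium: 155 − 7.15Q = 82.76 + 3.2Q → Q* = 6.9797, P* = 105.0951.
At the floor P = 125.68, quantity demanded = (155 − 125.68)/7.15 = 4.1007.
Sellers' marginal cost at Q' = 4.1007: 82.76 + 3.2·4.1007 = 95.8822.
ΔQ = 6.9797 − 4.1007 = 2.879; wedge = 125.68 − 95.8822 = 29.7978.
DWL = ½ × 2.879 × 29.7978 = 42.89.

42.89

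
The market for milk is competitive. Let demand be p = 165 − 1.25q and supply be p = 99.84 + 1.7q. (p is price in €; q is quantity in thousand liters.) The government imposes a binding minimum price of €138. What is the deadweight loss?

€0.35 thousand

Competitive equilibrium: 165 − 1.25q = 99.84 + 1.7q → q* = 22.0881, p* = 137.3898.
At the floor p = 138, quantity demanded = (165 − 138)/1.25 = 21.6.
Sellers' marginal cost at q' = 21.6: 99.84 + 1.7·21.6 = 136.56.
Δq = 22.0881 − 21.6 = 0.4881; wedge = 138 − 136.56 = 1.44.
Welfare loss = ½ × 0.4881 × 1.44 = €0.35 thousand.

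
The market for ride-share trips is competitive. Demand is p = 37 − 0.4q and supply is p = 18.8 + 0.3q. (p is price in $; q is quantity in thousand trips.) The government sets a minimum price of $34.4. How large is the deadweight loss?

Competitive equilibrium: 37 − 0.4q = 18.8 + 0.3q → q* = 26, p* = 26.6.
At the floor p = 34.4, quantity demanded = (37 − 34.4)/0.4 = 6.5.
Sellers' marginal cost at q' = 6.5: 18.8 + 0.3·6.5 = 20.75.
Δq = 26 − 6.5 = 19.5; wedge = 34.4 − 20.75 = 13.65.
DWL = ½ × 19.5 × 13.65 = $133.09 thousand.

$133.09 thousand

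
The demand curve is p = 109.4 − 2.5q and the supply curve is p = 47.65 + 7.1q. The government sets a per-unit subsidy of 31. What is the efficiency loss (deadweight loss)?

Competitive equilibrium: 109.4 − 2.5q = 47.65 + 7.1q → q* = 6.4323, p* = 93.3193.
The subsidy lowers effective supply by 31: p = 16.65 + 7.1q.
New quantity: 109.4 − 2.5q = 16.65 + 7.1q → q' = 9.6615.
Overproduction Δq = 9.6615 − 6.4323 = 3.2292; wedge = subsidy = 31.
DWL = ½ × 3.2292 × 31 = 50.05.

50.05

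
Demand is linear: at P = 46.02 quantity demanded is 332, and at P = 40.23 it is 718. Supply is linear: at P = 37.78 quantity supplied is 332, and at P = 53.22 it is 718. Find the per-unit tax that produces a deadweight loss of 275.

Demand slope = (40.23 − 46.02)/(718 − 332) = −0.015, so P = 51 − 0.015Q.
Supply slope = (53.22 − 37.78)/(718 − 332) = 0.04, so P = 24.5 + 0.04Q.
Competitive equilibrium: 51 − 0.015Q = 24.5 + 0.04Q → Q* = 481.8182, P* = 43.7727.
A tax t gives ΔQ = t/0.055 and wedge t, so DWL = t²/0.11.
t²/0.11 = 275 → t² = 30.25 → t = 5.5.

5.5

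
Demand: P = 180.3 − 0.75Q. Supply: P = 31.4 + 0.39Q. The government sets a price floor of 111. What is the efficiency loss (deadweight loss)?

832.38

Competitive equilibrium: 180.3 − 0.75Q = 31.4 + 0.39Q → Q* = 130.614, P* = 82.3395.
At the floor P = 111, quantity demanded = (180.3 − 111)/0.75 = 92.4.
Sellers' marginal cost at Q' = 92.4: 31.4 + 0.39·92.4 = 67.436.
ΔQ = 130.614 − 92.4 = 38.214; wedge = 111 − 67.436 = 43.564.
The triangle = ½ × 38.214 × 43.564 = 832.38.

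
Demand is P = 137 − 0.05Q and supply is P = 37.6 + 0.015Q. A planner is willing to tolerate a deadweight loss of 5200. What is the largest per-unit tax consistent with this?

Competitive equilibrium: 137 − 0.05Q = 37.6 + 0.015Q → Q* = 1529.2308, P* = 60.5385.
A tax t gives ΔQ = t/0.065 and wedge t, so DWL = t²/0.13.
t²/0.13 = 5200 → t² = 676 → t = 26.

26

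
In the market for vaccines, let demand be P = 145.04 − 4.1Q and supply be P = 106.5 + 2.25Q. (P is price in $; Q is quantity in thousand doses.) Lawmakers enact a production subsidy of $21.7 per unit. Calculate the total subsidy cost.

$205.86 thousand

Competitive equilibrium: 145.04 − 4.1Q = 106.5 + 2.25Q → Q* = 6.0693, P* = 120.1559.
The subsidy lowers effective supply by 21.7: P = 84.8 + 2.25Q.
New quantity: 145.04 − 4.1Q = 84.8 + 2.25Q → Q' = 9.4866.
Total subsidy cost = 21.7 × 9.4866 = $205.86 thousand.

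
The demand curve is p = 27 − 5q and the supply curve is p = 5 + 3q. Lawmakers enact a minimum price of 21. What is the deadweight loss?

9.61

Competitive equilibrium: 27 − 5q = 5 + 3q → q* = 2.75, p* = 13.25.
At the floor p = 21, quantity demanded = (27 − 21)/5 = 1.2.
Sellers' marginal cost at q' = 1.2: 5 + 3·1.2 = 8.6.
Δq = 2.75 − 1.2 = 1.55; wedge = 21 − 8.6 = 12.4.
Deadweight loss = ½ × 1.55 × 12.4 = 9.61.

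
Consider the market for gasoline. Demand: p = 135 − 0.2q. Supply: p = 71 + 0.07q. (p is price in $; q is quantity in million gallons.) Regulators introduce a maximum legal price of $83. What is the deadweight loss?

$581.10 million

Competitive equilibrium: 135 − 0.2q = 71 + 0.07q → q* = 237.037, p* = 87.5926.
At the ceiling p = 83, quantity supplied = (83 − 71)/0.07 = 171.4286.
Willingness to pay at q' = 171.4286: 135 − 0.2·171.4286 = 100.7143.
Δq = 237.037 − 171.4286 = 65.6084; wedge = 100.7143 − 83 = 17.7143.
Welfare loss = ½ × 65.6084 × 17.7143 = $581.10 million.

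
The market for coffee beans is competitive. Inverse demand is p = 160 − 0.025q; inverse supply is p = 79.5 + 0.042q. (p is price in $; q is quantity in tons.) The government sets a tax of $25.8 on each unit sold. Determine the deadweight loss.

$4967.46

Competitive equilibrium: 160 − 0.025q = 79.5 + 0.042q → q* = 1201.4925, p* = 129.9627.
With the tax, the buyer price exceeds the seller price by 25.8: (160 − 0.025q) − (79.5 + 0.042q) = 25.8 → q' = 816.4179.
Δq = 1201.4925 − 816.4179 = 385.0746; the wedge equals the tax, 25.8.
Deadweight loss = ½ × 385.0746 × 25.8 = $4967.46.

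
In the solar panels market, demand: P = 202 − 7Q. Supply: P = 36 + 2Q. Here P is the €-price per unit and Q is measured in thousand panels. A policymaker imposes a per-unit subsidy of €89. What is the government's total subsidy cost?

Competitive equilibrium: 202 − 7Q = 36 + 2Q → Q* = 18.44444, P* = 72.88889.
The subsidy lowers effective supply by 89: P = 2Q − 53.
New quantity: 202 − 7Q = 2Q − 53 → Q' = 28.33333.
Total subsidy cost = 89 × 28.33333 = €2521.67 thousand.

€2521.67 thousand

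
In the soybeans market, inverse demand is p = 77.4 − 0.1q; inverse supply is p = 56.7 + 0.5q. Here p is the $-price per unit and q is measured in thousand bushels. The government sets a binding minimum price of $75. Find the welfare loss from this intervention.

Competitive equilibrium: 77.4 − 0.1q = 56.7 + 0.5q → q* = 34.5, p* = 73.95.
At the floor p = 75, quantity demanded = (77.4 − 75)/0.1 = 24.
Sellers' marginal cost at q' = 24: 56.7 + 0.5·24 = 68.7.
Δq = 34.5 − 24 = 10.5; wedge = 75 − 68.7 = 6.3.
DWL = ½ × 10.5 × 6.3 = $33.075 thousand.

$33.075 thousand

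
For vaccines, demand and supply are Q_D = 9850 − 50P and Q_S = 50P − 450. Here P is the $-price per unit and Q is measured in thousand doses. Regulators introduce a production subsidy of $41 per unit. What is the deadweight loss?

$21012.50 thousand

In inverse form: demand P = 197 − 0.02Q, supply P = 9 + 0.02Q.
Competitive equilibrium: 197 − 0.02Q = 9 + 0.02Q → Q* = 4700, P* = 103.
The subsidy lowers effective supply by 41: P = 0.02Q − 32.
New quantity: 197 − 0.02Q = 0.02Q − 32 → Q' = 5725.
Overproduction ΔQ = 5725 − 4700 = 1025; wedge = subsidy = 41.
Welfare loss = ½ × 1025 × 41 = $21012.50 thousand.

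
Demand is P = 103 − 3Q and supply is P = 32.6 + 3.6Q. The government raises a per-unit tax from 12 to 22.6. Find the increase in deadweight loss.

Competitive equilibrium: 103 − 3Q = 32.6 + 3.6Q → Q* = 10.6667, P* = 71.
For a per-unit tax t: ΔQ = t/6.6, so DWL = ½·t·(t/6.6) = t²/13.2.
At t = 12: DWL = 10.9091. At t = 22.6: DWL = 38.6939.
Increase = 38.6939 − 10.9091 = 27.78.

27.78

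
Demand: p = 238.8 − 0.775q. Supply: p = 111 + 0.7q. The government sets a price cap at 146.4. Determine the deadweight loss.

Competitive equilibrium: 238.8 − 0.775q = 111 + 0.7q → q* = 86.6441, p* = 171.6508.
At the ceiling p = 146.4, quantity supplied = (146.4 − 111)/0.7 = 50.5714.
Willingness to pay at q' = 50.5714: 238.8 − 0.775·50.5714 = 199.6072.
Δq = 86.6441 − 50.5714 = 36.0727; wedge = 199.6072 − 146.4 = 53.2072.
DWL = ½ × 36.0727 × 53.2072 = 959.66.

959.66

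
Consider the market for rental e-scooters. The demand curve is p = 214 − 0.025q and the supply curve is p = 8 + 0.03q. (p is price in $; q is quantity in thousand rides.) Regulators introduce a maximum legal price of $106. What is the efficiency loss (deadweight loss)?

$6304.04 thousand

Competitive equilibrium: 214 − 0.025q = 8 + 0.03q → q* = 3745.45455, p* = 120.36364.
At the ceiling p = 106, quantity supplied = (106 − 8)/0.03 = 3266.66667.
Willingness to pay at q' = 3266.66667: 214 − 0.025·3266.66667 = 132.33333.
Δq = 3745.45455 − 3266.66667 = 478.78788; wedge = 132.33333 − 106 = 26.33333.
Welfare loss = ½ × 478.78788 × 26.33333 = $6304.04 thousand.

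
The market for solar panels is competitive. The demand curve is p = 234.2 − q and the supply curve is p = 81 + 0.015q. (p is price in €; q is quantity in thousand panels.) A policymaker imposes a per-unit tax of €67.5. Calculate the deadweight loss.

€2244.46 thousand

Competitive equilibrium: 234.2 − q = 81 + 0.015q → q* = 150.936, p* = 83.264.
With the tax, the buyer price exceeds the seller price by 67.5: (234.2 − q) − (81 + 0.015q) = 67.5 → q' = 84.4335.
Δq = 150.936 − 84.4335 = 66.5025; the wedge equals the tax, 67.5.
The triangle = ½ × 66.5025 × 67.5 = €2244.46 thousand.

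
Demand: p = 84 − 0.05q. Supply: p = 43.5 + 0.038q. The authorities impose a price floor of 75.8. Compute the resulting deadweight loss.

3861.03

Competitive equilibrium: 84 − 0.05q = 43.5 + 0.038q → q* = 460.2273, p* = 60.9886.
At the floor p = 75.8, quantity demanded = (84 − 75.8)/0.05 = 164.
Sellers' marginal cost at q' = 164: 43.5 + 0.038·164 = 49.732.
Δq = 460.2273 − 164 = 296.2273; wedge = 75.8 − 49.732 = 26.068.
Welfare loss = ½ × 296.2273 × 26.068 = 3861.03.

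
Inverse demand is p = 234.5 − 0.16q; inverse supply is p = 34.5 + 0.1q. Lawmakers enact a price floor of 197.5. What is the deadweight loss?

Competitive equilibrium: 234.5 − 0.16q = 34.5 + 0.1q → q* = 769.2308, p* = 111.4231.
At the floor p = 197.5, quantity demanded = (234.5 − 197.5)/0.16 = 231.25.
Sellers' marginal cost at q' = 231.25: 34.5 + 0.1·231.25 = 57.625.
Δq = 769.2308 − 231.25 = 537.9808; wedge = 197.5 − 57.625 = 139.875.
The triangle = ½ × 537.9808 × 139.875 = 37625.03.

37625.03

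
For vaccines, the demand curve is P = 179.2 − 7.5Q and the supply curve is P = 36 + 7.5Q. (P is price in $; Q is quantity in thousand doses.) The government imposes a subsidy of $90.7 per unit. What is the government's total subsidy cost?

$1414.32 thousand

Competitive equilibrium: 179.2 − 7.5Q = 36 + 7.5Q → Q* = 9.54667, P* = 107.6.
The subsidy lowers effective supply by 90.7: P = 7.5Q − 54.7.
New quantity: 179.2 − 7.5Q = 7.5Q − 54.7 → Q' = 15.59333.
Total subsidy cost = 90.7 × 15.59333 = $1414.32 thousand.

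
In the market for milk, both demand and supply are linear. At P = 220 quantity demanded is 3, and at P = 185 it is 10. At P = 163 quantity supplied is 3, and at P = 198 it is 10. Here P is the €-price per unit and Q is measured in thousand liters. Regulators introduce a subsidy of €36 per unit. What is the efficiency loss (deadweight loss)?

€64.80 thousand

Demand slope = (185 − 220)/(10 − 3) = −5, so P = 235 − 5Q.
Supply slope = (198 − 163)/(10 − 3) = 5, so P = 148 + 5Q.
Competitive equilibrium: 235 − 5Q = 148 + 5Q → Q* = 8.7, P* = 191.5.
The subsidy lowers effective supply by 36: P = 112 + 5Q.
New quantity: 235 − 5Q = 112 + 5Q → Q' = 12.3.
Overproduction ΔQ = 12.3 − 8.7 = 3.6; wedge = subsidy = 36.
Welfare loss = ½ × 3.6 × 36 = €64.80 thousand.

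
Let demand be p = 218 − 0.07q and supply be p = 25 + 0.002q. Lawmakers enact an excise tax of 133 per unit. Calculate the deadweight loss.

122840.28

Competitive equilibrium: 218 − 0.07q = 25 + 0.002q → q* = 2680.5556, p* = 30.3611.
With the tax, the buyer price exceeds the seller price by 133: (218 − 0.07q) − (25 + 0.002q) = 133 → q' = 833.3333.
Δq = 2680.5556 − 833.3333 = 1847.2223; the wedge equals the tax, 133.
Deadweight loss = ½ × 1847.2223 × 133 = 122840.28.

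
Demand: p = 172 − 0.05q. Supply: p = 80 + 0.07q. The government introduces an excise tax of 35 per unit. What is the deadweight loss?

Competitive equilibrium: 172 − 0.05q = 80 + 0.07q → q* = 766.6667, p* = 133.6667.
With the tax, the buyer price exceeds the seller price by 35: (172 − 0.05q) − (80 + 0.07q) = 35 → q' = 475.
Δq = 766.6667 − 475 = 291.6667; the wedge equals the tax, 35.
The triangle = ½ × 291.6667 × 35 = 5104.17.

5104.17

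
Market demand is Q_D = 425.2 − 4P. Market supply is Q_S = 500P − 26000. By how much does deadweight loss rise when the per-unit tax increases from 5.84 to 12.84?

In inverse form: demand P = 106.3 − 0.25Q, supply P = 52 + 0.002Q.
Competitive equilibrium: 106.3 − 0.25Q = 52 + 0.002Q → Q* = 215.4762, P* = 52.431.
For a per-unit tax t: ΔQ = t/0.252, so DWL = ½·t·(t/0.252) = t²/0.504.
At t = 5.84: DWL = 67.67. At t = 12.84: DWL = 327.114.
Increase = 327.114 − 67.67 = 259.44.

259.44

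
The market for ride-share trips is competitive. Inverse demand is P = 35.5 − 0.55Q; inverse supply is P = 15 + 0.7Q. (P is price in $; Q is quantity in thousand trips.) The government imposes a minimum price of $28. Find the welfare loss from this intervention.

$4.77 thousand

Competitive equilibrium: 35.5 − 0.55Q = 15 + 0.7Q → Q* = 16.4, P* = 26.48.
At the floor P = 28, quantity demanded = (35.5 − 28)/0.55 = 13.6364.
Sellers' marginal cost at Q' = 13.6364: 15 + 0.7·13.6364 = 24.5455.
ΔQ = 16.4 − 13.6364 = 2.7636; wedge = 28 − 24.5455 = 3.4545.
Deadweight loss = ½ × 2.7636 × 3.4545 = $4.77 thousand.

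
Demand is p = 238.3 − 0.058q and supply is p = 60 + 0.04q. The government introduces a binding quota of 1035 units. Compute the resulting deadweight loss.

Competitive equilibrium: 238.3 − 0.058q = 60 + 0.04q → q* = 1819.38776, p* = 132.77551.
At q = 1035: demand price = 238.3 − 0.058·1035 = 178.27; supply price = 60 + 0.04·1035 = 101.4.
Δq = 1819.38776 − 1035 = 784.38776; wedge = 178.27 − 101.4 = 76.87.
Welfare loss = ½ × 784.38776 × 76.87 = 30147.94.

30147.94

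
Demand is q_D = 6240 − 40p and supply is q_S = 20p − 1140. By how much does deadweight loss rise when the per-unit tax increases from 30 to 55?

14166.67

In inverse form: demand p = 156 − 0.025q, supply p = 57 + 0.05q.
Competitive equilibrium: 156 − 0.025q = 57 + 0.05q → q* = 1320, p* = 123.
For a per-unit tax t: Δq = t/0.075, so DWL = ½·t·(t/0.075) = t²/0.15.
At t = 30: DWL = 6000. At t = 55: DWL = 20166.667.
Increase = 20166.667 − 6000 = 14166.67.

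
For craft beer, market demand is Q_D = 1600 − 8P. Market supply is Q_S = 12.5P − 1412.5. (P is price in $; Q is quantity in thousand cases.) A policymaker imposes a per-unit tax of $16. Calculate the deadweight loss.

In inverse form: demand P = 200 − 0.125Q, supply P = 113 + 0.08Q.
Competitive equilibrium: 200 − 0.125Q = 113 + 0.08Q → Q* = 424.3902, P* = 146.9512.
With the tax, the buyer price exceeds the seller price by 16: (200 − 0.125Q) − (113 + 0.08Q) = 16 → Q' = 346.3415.
ΔQ = 424.3902 − 346.3415 = 78.0487; the wedge equals the tax, 16.
DWL = ½ × 78.0487 × 16 = $624.39 thousand.

$624.39 thousand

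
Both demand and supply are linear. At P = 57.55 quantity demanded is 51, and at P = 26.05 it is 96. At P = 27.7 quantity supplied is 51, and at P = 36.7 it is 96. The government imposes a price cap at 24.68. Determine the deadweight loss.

Demand slope = (26.05 − 57.55)/(96 − 51) = −0.7, so P = 93.25 − 0.7Q.
Supply slope = (36.7 − 27.7)/(96 − 51) = 0.2, so P = 17.5 + 0.2Q.
Competitive equilibrium: 93.25 − 0.7Q = 17.5 + 0.2Q → Q* = 84.16667, P* = 34.33333.
At the ceiling P = 24.68, quantity supplied = (24.68 − 17.5)/0.2 = 35.9.
Willingness to pay at Q' = 35.9: 93.25 − 0.7·35.9 = 68.12.
ΔQ = 84.16667 − 35.9 = 48.26667; wedge = 68.12 − 24.68 = 43.44.
DWL = ½ × 48.26667 × 43.44 = 1048.352.

1048.352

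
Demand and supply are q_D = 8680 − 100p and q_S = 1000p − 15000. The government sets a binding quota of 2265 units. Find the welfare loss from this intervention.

In inverse form: demand p = 86.8 − 0.01q, supply p = 15 + 0.001q.
Competitive equilibrium: 86.8 − 0.01q = 15 + 0.001q → q* = 6527.2727, p* = 21.5273.
At q = 2265: demand price = 86.8 − 0.01·2265 = 64.15; supply price = 15 + 0.001·2265 = 17.265.
Δq = 6527.2727 − 2265 = 4262.2727; wedge = 64.15 − 17.265 = 46.885.
Deadweight loss = ½ × 4262.2727 × 46.885 = 99918.33.

99918.33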